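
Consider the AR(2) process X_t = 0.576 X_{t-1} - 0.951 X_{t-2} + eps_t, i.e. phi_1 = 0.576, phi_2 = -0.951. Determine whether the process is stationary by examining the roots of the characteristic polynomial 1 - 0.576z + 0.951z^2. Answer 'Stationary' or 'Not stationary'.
\text{Stationary}

The AR(p) characteristic polynomial is P(z) = 1 - 0.576z + 0.951z^2.
Stationarity requires all roots to lie outside the unit circle, i.e. |z| > 1 for every root.
Set 1 + (-0.576) z + (0.951) z^2 = 0, i.e. a z^2 + b z + c = 0 with a = 0.951, b = -0.576, c = 1.
Discriminant D = b^2 - 4ac = (-0.576)^2 - 4*(0.951)*1 = 0.331776 - (3.804) = -3.472224.
D < 0, so the roots are the complex-conjugate pair z = (-b +/- i sqrt(-D)) / (2a) = 0.3028 +/- 0.9797i.
For a conjugate pair |z|^2 = z * conj(z) = (product of roots) = c/a = 1/(0.951) = 1.051525, so |z| = sqrt(1.051525) = 1.0254 for both roots.
Moduli of all roots: 1.0254, 1.0254.
All moduli strictly greater than 1? Yes.
Verdict: Stationary.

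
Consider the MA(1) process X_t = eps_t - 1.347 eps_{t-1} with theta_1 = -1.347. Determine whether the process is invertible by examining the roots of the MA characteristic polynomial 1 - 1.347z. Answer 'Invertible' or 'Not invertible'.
\text{Not invertible}

The MA(q) characteristic polynomial is P(z) = 1 - 1.347z.
Invertibility requires all roots to lie outside the unit circle, i.e. |z| > 1 for every root.
This is linear in z: 1 + (-1.347) z = 0  =>  z = -1/(-1.347) = 0.74239,  |z| = 0.74239.
Moduli of all roots: 0.7424.
All moduli strictly greater than 1? No.
Verdict: Not invertible.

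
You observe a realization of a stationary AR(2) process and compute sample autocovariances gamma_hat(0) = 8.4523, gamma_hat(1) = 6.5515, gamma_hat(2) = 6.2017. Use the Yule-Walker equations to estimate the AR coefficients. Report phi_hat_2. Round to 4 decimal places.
\hat\phi_{2} = 0.3330

The Yule-Walker equations for an AR(p) process read, in matrix form,
  Gamma_p phi = r_p,   with   (Gamma_p)_{ij} = gamma(|i - j|),
                       (r_p)_i = gamma(i),   i,j = 1..p.
Substitute the sample gammas (Toeplitz matrix and right-hand side of size 2):
  Gamma_p = [[8.4523, 6.5515], [6.5515, 8.4523]]
  r_p     = [6.5515, 6.2017]
Written out:
  8.4523 phi_1 + 6.5515 phi_2 = 6.5515
  6.5515 phi_1 + 8.4523 phi_2 = 6.2017
Solve by Cramer's rule:
  det = gamma(0)^2 - gamma(1)^2 = (8.4523)^2 - (6.5515)^2 = 71.44137529 - 42.92215225 = 28.51922304
  phi_hat_1 = [gamma(1) gamma(0) - gamma(1) gamma(2)] / det = [(6.5515)(8.4523) - (6.5515)(6.2017)] / 28.51922304 = 14.7448059 / 28.51922304 = 0.517
  phi_hat_2 = [gamma(0) gamma(2) - gamma(1)^2] / det = [(8.4523)(6.2017) - (6.5515)^2] / 28.51922304 = 9.49647666 / 28.51922304 = 0.333
So phi_hat = [0.5170, 0.3330].
Therefore phi_hat_2 = 0.3330.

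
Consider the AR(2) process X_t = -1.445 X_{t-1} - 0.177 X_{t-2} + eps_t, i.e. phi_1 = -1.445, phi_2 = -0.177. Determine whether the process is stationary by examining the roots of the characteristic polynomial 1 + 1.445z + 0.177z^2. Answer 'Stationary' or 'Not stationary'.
\text{Not stationary}

The AR(p) characteristic polynomial is P(z) = 1 + 1.445z + 0.177z^2.
Stationarity requires all roots to lie outside the unit circle, i.e. |z| > 1 for every root.
Set 1 + (1.445) z + (0.177) z^2 = 0, i.e. a z^2 + b z + c = 0 with a = 0.177, b = 1.445, c = 1.
Discriminant D = b^2 - 4ac = (1.445)^2 - 4*(0.177)*1 = 2.088025 - (0.708) = 1.380025.
D >= 0, so the roots are real: z = (-b +/- sqrt(D)) / (2a) = (-1.445 +/- 1.174745) / (0.354).
  z_1 = (-1.445 + 1.174745) / (0.354) = -0.7634,   |z_1| = 0.7634.
  z_2 = (-1.445 - 1.174745) / (0.354) = -7.4004,   |z_2| = 7.4004.
Moduli of all roots: 0.7634, 7.4004.
All moduli strictly greater than 1? No.
Verdict: Not stationary.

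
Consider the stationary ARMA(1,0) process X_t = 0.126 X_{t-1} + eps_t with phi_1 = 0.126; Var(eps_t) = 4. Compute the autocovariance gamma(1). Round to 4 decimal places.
\gamma(1) = 0.5121

Multiply the model equation by X_{t-k} and take expectations. With theta_0 = psi_0 = 1 and psi_j the MA(infinity) weights, this gives
  gamma(k) - sum_i phi_i gamma(k-i) = c_k,
  c_k = sigma^2 * sum_{j=k..q} theta_j psi_{j-k}   (c_k = 0 for k > q),
using gamma(-m) = gamma(m).
Pure AR (q = 0): c_0 = sigma^2 = 4, c_k = 0 for k >= 1.
Equations for k = 0 and k = 1 (AR order 1):
  gamma(0) = phi_1 gamma(1) + c_0
  gamma(1) = phi_1 gamma(0) + c_1
Substituting the second into the first: gamma(0) (1 - phi_1^2) = c_0 + phi_1 c_1, so
  gamma(0) = c_0 / (1 - phi_1^2) = 4 / (1 - (0.126)^2) = 4 / 0.984124 = 4.064528.
  gamma(1) = phi_1 gamma(0) = (0.126)(4.064528) = 0.512131.
Therefore gamma(1) = 0.5121 (to 4 decimal places).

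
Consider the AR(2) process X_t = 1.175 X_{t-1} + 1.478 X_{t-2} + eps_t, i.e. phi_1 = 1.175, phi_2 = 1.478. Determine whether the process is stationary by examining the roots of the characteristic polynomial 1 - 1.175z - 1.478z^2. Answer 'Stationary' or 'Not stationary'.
\text{Not stationary}

The AR(p) characteristic polynomial is P(z) = 1 - 1.175z - 1.478z^2.
Stationarity requires all roots to lie outside the unit circle, i.e. |z| > 1 for every root.
Set 1 + (-1.175) z + (-1.478) z^2 = 0, i.e. a z^2 + b z + c = 0 with a = -1.478, b = -1.175, c = 1.
Discriminant D = b^2 - 4ac = (-1.175)^2 - 4*(-1.478)*1 = 1.380625 - (-5.912) = 7.292625.
D >= 0, so the roots are real: z = (-b +/- sqrt(D)) / (2a) = (1.175 +/- 2.700486) / (-2.956).
  z_1 = (1.175 + 2.700486) / (-2.956) = -1.3111,   |z_1| = 1.3111.
  z_2 = (1.175 - 2.700486) / (-2.956) = 0.5161,   |z_2| = 0.5161.
Moduli of all roots: 1.3111, 0.5161.
All moduli strictly greater than 1? No.
Verdict: Not stationary.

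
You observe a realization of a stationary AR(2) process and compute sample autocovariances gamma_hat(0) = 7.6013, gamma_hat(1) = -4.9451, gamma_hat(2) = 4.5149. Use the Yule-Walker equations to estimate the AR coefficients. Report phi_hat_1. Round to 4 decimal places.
\hat\phi_{1} = -0.4580

The Yule-Walker equations for an AR(p) process read, in matrix form,
  Gamma_p phi = r_p,   with   (Gamma_p)_{ij} = gamma(|i - j|),
                       (r_p)_i = gamma(i),   i,j = 1..p.
Substitute the sample gammas (Toeplitz matrix and right-hand side of size 2):
  Gamma_p = [[7.6013, -4.9451], [-4.9451, 7.6013]]
  r_p     = [-4.9451, 4.5149]
Written out:
  7.6013 phi_1 - 4.9451 phi_2 = -4.9451
  -4.9451 phi_1 + 7.6013 phi_2 = 4.5149
Solve by Cramer's rule:
  det = gamma(0)^2 - gamma(1)^2 = (7.6013)^2 - (-4.9451)^2 = 57.77976169 - 24.45401401 = 33.32574768
  phi_hat_1 = [gamma(1) gamma(0) - gamma(1) gamma(2)] / det = [(-4.9451)(7.6013) - (-4.9451)(4.5149)] / 33.32574768 = -15.26255664 / 33.32574768 = -0.458
  phi_hat_2 = [gamma(0) gamma(2) - gamma(1)^2] / det = [(7.6013)(4.5149) - (-4.9451)^2] / 33.32574768 = 9.86509536 / 33.32574768 = 0.296
So phi_hat = [-0.4580, 0.2960].
Therefore phi_hat_1 = -0.4580.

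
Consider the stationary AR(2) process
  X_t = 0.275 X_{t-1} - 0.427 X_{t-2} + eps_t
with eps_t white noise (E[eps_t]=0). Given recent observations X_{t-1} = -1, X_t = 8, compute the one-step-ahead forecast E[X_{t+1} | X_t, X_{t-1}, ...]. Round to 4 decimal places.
E[X_{t+1} \mid \mathcal F_t] = 2.6270

For an AR(p) model X_t = c + sum_i phi_i X_{t-i} + eps_t, the
one-step-ahead conditional mean is
  E[X_{t+1} | X_t, ...] = c + sum_i phi_i X_{t+1-i}.
Substitute known values:
  E[X_{t+1} | ...] = (0.275) * (8) + (-0.427) * (-1)
                   = 2.6270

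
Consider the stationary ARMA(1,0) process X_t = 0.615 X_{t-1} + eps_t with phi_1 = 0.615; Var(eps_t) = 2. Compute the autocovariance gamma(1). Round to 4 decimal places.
\gamma(1) = 1.9782

Multiply the model equation by X_{t-k} and take expectations. With theta_0 = psi_0 = 1 and psi_j the MA(infinity) weights, this gives
  gamma(k) - sum_i phi_i gamma(k-i) = c_k,
  c_k = sigma^2 * sum_{j=k..q} theta_j psi_{j-k}   (c_k = 0 for k > q),
using gamma(-m) = gamma(m).
Pure AR (q = 0): c_0 = sigma^2 = 2, c_k = 0 for k >= 1.
Equations for k = 0 and k = 1 (AR order 1):
  gamma(0) = phi_1 gamma(1) + c_0
  gamma(1) = phi_1 gamma(0) + c_1
Substituting the second into the first: gamma(0) (1 - phi_1^2) = c_0 + phi_1 c_1, so
  gamma(0) = c_0 / (1 - phi_1^2) = 2 / (1 - (0.615)^2) = 2 / 0.621775 = 3.216598.
  gamma(1) = phi_1 gamma(0) = (0.615)(3.216598) = 1.978208.
Therefore gamma(1) = 1.9782 (to 4 decimal places).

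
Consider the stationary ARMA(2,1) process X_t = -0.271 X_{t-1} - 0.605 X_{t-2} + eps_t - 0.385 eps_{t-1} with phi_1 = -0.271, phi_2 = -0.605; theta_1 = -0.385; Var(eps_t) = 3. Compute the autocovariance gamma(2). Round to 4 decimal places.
\gamma(2) = -3.2869

Multiply the model equation by X_{t-k} and take expectations. With theta_0 = psi_0 = 1 and psi_j the MA(infinity) weights, this gives
  gamma(k) - sum_i phi_i gamma(k-i) = c_k,
  c_k = sigma^2 * sum_{j=k..q} theta_j psi_{j-k}   (c_k = 0 for k > q),
using gamma(-m) = gamma(m).
psi-weights needed (psi_j = theta_j + sum_i phi_i psi_{j-i}):
  psi_1 = theta_1 + phi_1 = -0.385 + (-0.271) = -0.656
Right-hand sides:
  c_0 = sigma^2 (1 + theta_1 psi_1) = 3 * (1 + (-0.385)(-0.656)) = 3 * 1.25256 = 3.75768
  c_1 = sigma^2 theta_1 = 3 * (-0.385) = -1.155
  c_2 = 0
Equations for k = 0, 1, 2 (AR order 2, c_2 = 0):
  (E0) gamma(0) = phi_1 gamma(1) + phi_2 gamma(2) + c_0
  (E1) gamma(1) = phi_1 gamma(0) + phi_2 gamma(1) + c_1
  (E2) gamma(2) = phi_1 gamma(1) + phi_2 gamma(0)
From (E1): gamma(1) = A gamma(0) + B with
  A = phi_1 / (1 - phi_2) = -0.271 / 1.605 = -0.168847,   B = c_1 / (1 - phi_2) = -1.155 / 1.605 = -0.719626.
Insert (E2) into (E0): gamma(0) (1 - phi_2^2) = phi_1 (1 + phi_2) gamma(1) + c_0.
  phi_1 (1 + phi_2) = (-0.271)(0.395) = -0.107045,   1 - phi_2^2 = 0.633975.
Replace gamma(1) by A gamma(0) + B and collect gamma(0):
  gamma(0) [0.633975 - (-0.107045)(-0.168847)] = (-0.107045)(-0.719626) + 3.75768
  gamma(0) * 0.615901 = 3.834712
  gamma(0) = 3.834712 / 0.615901 = 6.226186.
  gamma(1) = A gamma(0) + B = (-0.168847)(6.226186) + (-0.719626) = -1.770901.
  gamma(2) = phi_1 gamma(1) + phi_2 gamma(0) = (-0.271)(-1.770901) + (-0.605)(6.226186) = -3.286928.
Therefore gamma(2) = -3.2869 (to 4 decimal places).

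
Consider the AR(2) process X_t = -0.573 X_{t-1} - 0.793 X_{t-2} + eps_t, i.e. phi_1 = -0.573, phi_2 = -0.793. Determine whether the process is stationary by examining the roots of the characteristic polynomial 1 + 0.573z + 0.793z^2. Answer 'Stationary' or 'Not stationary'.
\text{Stationary}

The AR(p) characteristic polynomial is P(z) = 1 + 0.573z + 0.793z^2.
Stationarity requires all roots to lie outside the unit circle, i.e. |z| > 1 for every root.
Set 1 + (0.573) z + (0.793) z^2 = 0, i.e. a z^2 + b z + c = 0 with a = 0.793, b = 0.573, c = 1.
Discriminant D = b^2 - 4ac = (0.573)^2 - 4*(0.793)*1 = 0.328329 - (3.172) = -2.843671.
D < 0, so the roots are the complex-conjugate pair z = (-b +/- i sqrt(-D)) / (2a) = -0.3613 +/- 1.0633i.
For a conjugate pair |z|^2 = z * conj(z) = (product of roots) = c/a = 1/(0.793) = 1.261034, so |z| = sqrt(1.261034) = 1.123 for both roots.
Moduli of all roots: 1.1230, 1.1230.
All moduli strictly greater than 1? Yes.
Verdict: Stationary.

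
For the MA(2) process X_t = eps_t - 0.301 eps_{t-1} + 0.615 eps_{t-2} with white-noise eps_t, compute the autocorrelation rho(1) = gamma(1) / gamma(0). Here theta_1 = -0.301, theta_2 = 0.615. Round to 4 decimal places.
\rho(1) = -0.3310

For an MA(q) process with theta_0 = 1, the autocovariance is
  gamma(k) = sigma^2 * sum_{i=0..q-k} theta_i * theta_{i+k},
and rho(k) = gamma(k) / gamma(0). Sigma^2 cancels.
  numerator   = (1)*(-0.301) + (-0.301)*(0.615) = -0.486115.
  denominator = (1)^2 + (-0.301)^2 + (0.615)^2 = 1.468826.
  rho(1) = -0.486115 / 1.468826 = -0.3310.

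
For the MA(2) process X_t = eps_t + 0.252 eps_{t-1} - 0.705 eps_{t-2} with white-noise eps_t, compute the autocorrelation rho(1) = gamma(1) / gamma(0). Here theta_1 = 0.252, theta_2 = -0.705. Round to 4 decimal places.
\rho(1) = 0.0476

For an MA(q) process with theta_0 = 1, the autocovariance is
  gamma(k) = sigma^2 * sum_{i=0..q-k} theta_i * theta_{i+k},
and rho(k) = gamma(k) / gamma(0). Sigma^2 cancels.
  numerator   = (1)*(0.252) + (0.252)*(-0.705) = 0.07434.
  denominator = (1)^2 + (0.252)^2 + (-0.705)^2 = 1.560529.
  rho(1) = 0.07434 / 1.560529 = 0.0476.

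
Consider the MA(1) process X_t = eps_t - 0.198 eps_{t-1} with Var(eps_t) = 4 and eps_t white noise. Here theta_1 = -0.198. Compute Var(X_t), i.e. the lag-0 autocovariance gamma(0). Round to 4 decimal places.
\gamma(0) = 4.1568

For an MA(q) process X_t = eps_t + sum_i theta_i eps_{t-i} with
Var(eps_t) = sigma^2, the variance is
  gamma(0) = sigma^2 * (1 + sum_i theta_i^2).
  sum_i theta_i^2 = (-0.198)^2 = 0.039204.
  gamma(0) = 4 * (1 + 0.039204) = 4 * 1.039204 = 4.156816, which rounds to 4.1568.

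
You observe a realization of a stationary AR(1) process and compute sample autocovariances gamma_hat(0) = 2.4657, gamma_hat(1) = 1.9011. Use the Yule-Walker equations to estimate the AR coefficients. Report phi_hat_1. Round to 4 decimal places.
\hat\phi_{1} = 0.7710

The Yule-Walker equations for an AR(p) process read, in matrix form,
  Gamma_p phi = r_p,   with   (Gamma_p)_{ij} = gamma(|i - j|),
                       (r_p)_i = gamma(i),   i,j = 1..p.
Substitute the sample gammas (Toeplitz matrix and right-hand side of size 1):
  Gamma_p = [[2.4657]]
  r_p     = [1.9011]
With p = 1 this is the single equation gamma(0) phi_1 = gamma(1):
  phi_hat_1 = gamma(1) / gamma(0) = 1.9011 / 2.4657 = 0.7710.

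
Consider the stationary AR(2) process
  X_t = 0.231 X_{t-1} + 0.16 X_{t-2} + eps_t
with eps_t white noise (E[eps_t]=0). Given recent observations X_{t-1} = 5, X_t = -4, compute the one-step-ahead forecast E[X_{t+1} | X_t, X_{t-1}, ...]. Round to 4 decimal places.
E[X_{t+1} \mid \mathcal F_t] = -0.1240

For an AR(p) model X_t = c + sum_i phi_i X_{t-i} + eps_t, the
one-step-ahead conditional mean is
  E[X_{t+1} | X_t, ...] = c + sum_i phi_i X_{t+1-i}.
Substitute known values:
  E[X_{t+1} | ...] = (0.231) * (-4) + (0.16) * (5)
                   = -0.1240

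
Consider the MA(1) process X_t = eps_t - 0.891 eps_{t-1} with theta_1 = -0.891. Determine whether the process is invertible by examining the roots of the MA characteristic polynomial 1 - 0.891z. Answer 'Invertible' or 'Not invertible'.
\text{Invertible}

The MA(q) characteristic polynomial is P(z) = 1 - 0.891z.
Invertibility requires all roots to lie outside the unit circle, i.e. |z| > 1 for every root.
This is linear in z: 1 + (-0.891) z = 0  =>  z = -1/(-0.891) = 1.122334,  |z| = 1.122334.
Moduli of all roots: 1.1223.
All moduli strictly greater than 1? Yes.
Verdict: Invertible.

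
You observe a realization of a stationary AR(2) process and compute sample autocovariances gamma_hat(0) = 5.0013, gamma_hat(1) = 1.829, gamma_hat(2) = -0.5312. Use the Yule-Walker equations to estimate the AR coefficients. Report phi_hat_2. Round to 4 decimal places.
\hat\phi_{2} = -0.2770

The Yule-Walker equations for an AR(p) process read, in matrix form,
  Gamma_p phi = r_p,   with   (Gamma_p)_{ij} = gamma(|i - j|),
                       (r_p)_i = gamma(i),   i,j = 1..p.
Substitute the sample gammas (Toeplitz matrix and right-hand side of size 2):
  Gamma_p = [[5.0013, 1.829], [1.829, 5.0013]]
  r_p     = [1.829, -0.5312]
Written out:
  5.0013 phi_1 + 1.829 phi_2 = 1.829
  1.829 phi_1 + 5.0013 phi_2 = -0.5312
Solve by Cramer's rule:
  det = gamma(0)^2 - gamma(1)^2 = (5.0013)^2 - (1.829)^2 = 25.01300169 - 3.345241 = 21.66776069
  phi_hat_1 = [gamma(1) gamma(0) - gamma(1) gamma(2)] / det = [(1.829)(5.0013) - (1.829)(-0.5312)] / 21.66776069 = 10.1189425 / 21.66776069 = 0.467
  phi_hat_2 = [gamma(0) gamma(2) - gamma(1)^2] / det = [(5.0013)(-0.5312) - (1.829)^2] / 21.66776069 = -6.00193156 / 21.66776069 = -0.277
So phi_hat = [0.4670, -0.2770].
Therefore phi_hat_2 = -0.2770.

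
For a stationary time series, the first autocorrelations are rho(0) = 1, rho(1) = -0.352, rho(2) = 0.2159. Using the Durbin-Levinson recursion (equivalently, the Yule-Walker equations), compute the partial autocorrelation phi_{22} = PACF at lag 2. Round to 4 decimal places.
\phi_{22} = 0.1050

The PACF at lag k is phi_{kk}, the last component of the solution
to the Yule-Walker system G_k phi = r_k where
  (G_k)_{ij} = rho(|i - j|), (r_k)_i = rho(i), i,j = 1..k.
Equivalently, Durbin-Levinson gives phi_{kk} iteratively:
  phi_{11} = rho(1)
  phi_{kk} = [rho(k) - sum_{j=1..k-1} phi_{k-1,j} rho(k-j)]
            / [1 - sum_{j=1..k-1} phi_{k-1,j} rho(j)],
  phi_{k,j} = phi_{k-1,j} - phi_{kk} phi_{k-1,k-j},  j = 1..k-1.
Step k = 1:
  phi_11 = rho(1) = -0.352.
Step k = 2:
  phi_22 = [rho(2) - phi_11 rho(1)] / [1 - phi_11 rho(1)] = [0.2159 - (-0.352)(-0.352)] / [1 - (-0.352)(-0.352)]
         = 0.091996 / 0.876096 = 0.105.
Therefore phi_{22} = 0.1050.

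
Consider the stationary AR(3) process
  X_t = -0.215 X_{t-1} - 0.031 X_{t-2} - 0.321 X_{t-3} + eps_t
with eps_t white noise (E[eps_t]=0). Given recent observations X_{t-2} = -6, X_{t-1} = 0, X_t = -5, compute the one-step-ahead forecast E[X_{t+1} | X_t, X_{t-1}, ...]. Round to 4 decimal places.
E[X_{t+1} \mid \mathcal F_t] = 3.0010

For an AR(p) model X_t = c + sum_i phi_i X_{t-i} + eps_t, the
one-step-ahead conditional mean is
  E[X_{t+1} | X_t, ...] = c + sum_i phi_i X_{t+1-i}.
Substitute known values:
  E[X_{t+1} | ...] = (-0.215) * (-5) + (-0.031) * (0) + (-0.321) * (-6)
                   = 3.0010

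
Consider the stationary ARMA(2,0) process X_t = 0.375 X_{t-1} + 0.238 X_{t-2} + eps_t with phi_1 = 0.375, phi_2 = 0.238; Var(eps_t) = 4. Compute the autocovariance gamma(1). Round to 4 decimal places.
\gamma(1) = 2.7536

Multiply the model equation by X_{t-k} and take expectations. With theta_0 = psi_0 = 1 and psi_j the MA(infinity) weights, this gives
  gamma(k) - sum_i phi_i gamma(k-i) = c_k,
  c_k = sigma^2 * sum_{j=k..q} theta_j psi_{j-k}   (c_k = 0 for k > q),
using gamma(-m) = gamma(m).
Pure AR (q = 0): c_0 = sigma^2 = 4, c_k = 0 for k >= 1.
Equations for k = 0, 1, 2 (AR order 2, c_2 = 0):
  (E0) gamma(0) = phi_1 gamma(1) + phi_2 gamma(2) + c_0
  (E1) gamma(1) = phi_1 gamma(0) + phi_2 gamma(1) + c_1
  (E2) gamma(2) = phi_1 gamma(1) + phi_2 gamma(0)
From (E1): gamma(1) = A gamma(0) + B with
  A = phi_1 / (1 - phi_2) = 0.375 / 0.762 = 0.492126,   B = c_1 / (1 - phi_2) = 0 / 0.762 = 0.
Insert (E2) into (E0): gamma(0) (1 - phi_2^2) = phi_1 (1 + phi_2) gamma(1) + c_0.
  phi_1 (1 + phi_2) = (0.375)(1.238) = 0.46425,   1 - phi_2^2 = 0.943356.
Replace gamma(1) by A gamma(0) + B and collect gamma(0):
  gamma(0) [0.943356 - (0.46425)(0.492126)] = c_0 = 4
  gamma(0) * 0.714887 = 4
  gamma(0) = 4 / 0.714887 = 5.595294.
  gamma(1) = A gamma(0) = (0.492126)(5.595294) = 2.753589.
Therefore gamma(1) = 2.7536 (to 4 decimal places).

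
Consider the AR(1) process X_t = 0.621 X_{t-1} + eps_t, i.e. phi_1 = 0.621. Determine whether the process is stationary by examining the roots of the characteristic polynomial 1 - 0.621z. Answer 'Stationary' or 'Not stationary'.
\text{Stationary}

The AR(p) characteristic polynomial is P(z) = 1 - 0.621z.
Stationarity requires all roots to lie outside the unit circle, i.e. |z| > 1 for every root.
This is linear in z: 1 + (-0.621) z = 0  =>  z = -1/(-0.621) = 1.610306,  |z| = 1.610306.
Moduli of all roots: 1.6103.
All moduli strictly greater than 1? Yes.
Verdict: Stationary.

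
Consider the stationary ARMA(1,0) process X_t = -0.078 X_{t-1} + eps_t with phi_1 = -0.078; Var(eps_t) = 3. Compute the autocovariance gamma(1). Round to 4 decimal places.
\gamma(1) = -0.2354

Multiply the model equation by X_{t-k} and take expectations. With theta_0 = psi_0 = 1 and psi_j the MA(infinity) weights, this gives
  gamma(k) - sum_i phi_i gamma(k-i) = c_k,
  c_k = sigma^2 * sum_{j=k..q} theta_j psi_{j-k}   (c_k = 0 for k > q),
using gamma(-m) = gamma(m).
Pure AR (q = 0): c_0 = sigma^2 = 3, c_k = 0 for k >= 1.
Equations for k = 0 and k = 1 (AR order 1):
  gamma(0) = phi_1 gamma(1) + c_0
  gamma(1) = phi_1 gamma(0) + c_1
Substituting the second into the first: gamma(0) (1 - phi_1^2) = c_0 + phi_1 c_1, so
  gamma(0) = c_0 / (1 - phi_1^2) = 3 / (1 - (-0.078)^2) = 3 / 0.993916 = 3.018364.
  gamma(1) = phi_1 gamma(0) = (-0.078)(3.018364) = -0.235432.
Therefore gamma(1) = -0.2354 (to 4 decimal places).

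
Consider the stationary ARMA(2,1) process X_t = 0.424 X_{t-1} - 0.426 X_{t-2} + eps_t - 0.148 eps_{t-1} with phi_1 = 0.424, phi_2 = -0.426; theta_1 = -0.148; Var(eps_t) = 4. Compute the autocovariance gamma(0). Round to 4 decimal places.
\gamma(0) = 5.0064

Multiply the model equation by X_{t-k} and take expectations. With theta_0 = psi_0 = 1 and psi_j the MA(infinity) weights, this gives
  gamma(k) - sum_i phi_i gamma(k-i) = c_k,
  c_k = sigma^2 * sum_{j=k..q} theta_j psi_{j-k}   (c_k = 0 for k > q),
using gamma(-m) = gamma(m).
psi-weights needed (psi_j = theta_j + sum_i phi_i psi_{j-i}):
  psi_1 = theta_1 + phi_1 = -0.148 + (0.424) = 0.276
Right-hand sides:
  c_0 = sigma^2 (1 + theta_1 psi_1) = 4 * (1 + (-0.148)(0.276)) = 4 * 0.959152 = 3.836608
  c_1 = sigma^2 theta_1 = 4 * (-0.148) = -0.592
  c_2 = 0
Equations for k = 0, 1, 2 (AR order 2, c_2 = 0):
  (E0) gamma(0) = phi_1 gamma(1) + phi_2 gamma(2) + c_0
  (E1) gamma(1) = phi_1 gamma(0) + phi_2 gamma(1) + c_1
  (E2) gamma(2) = phi_1 gamma(1) + phi_2 gamma(0)
From (E1): gamma(1) = A gamma(0) + B with
  A = phi_1 / (1 - phi_2) = 0.424 / 1.426 = 0.297335,   B = c_1 / (1 - phi_2) = -0.592 / 1.426 = -0.415147.
Insert (E2) into (E0): gamma(0) (1 - phi_2^2) = phi_1 (1 + phi_2) gamma(1) + c_0.
  phi_1 (1 + phi_2) = (0.424)(0.574) = 0.243376,   1 - phi_2^2 = 0.818524.
Replace gamma(1) by A gamma(0) + B and collect gamma(0):
  gamma(0) [0.818524 - (0.243376)(0.297335)] = (0.243376)(-0.415147) + 3.836608
  gamma(0) * 0.74616 = 3.735571
  gamma(0) = 3.735571 / 0.74616 = 5.006396.
Therefore gamma(0) = 5.0064 (to 4 decimal places).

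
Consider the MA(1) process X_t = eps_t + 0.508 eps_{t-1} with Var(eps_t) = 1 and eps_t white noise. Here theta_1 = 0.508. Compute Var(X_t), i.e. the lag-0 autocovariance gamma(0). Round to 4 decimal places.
\gamma(0) = 1.2581

For an MA(q) process X_t = eps_t + sum_i theta_i eps_{t-i} with
Var(eps_t) = sigma^2, the variance is
  gamma(0) = sigma^2 * (1 + sum_i theta_i^2).
  sum_i theta_i^2 = (0.508)^2 = 0.258064.
  gamma(0) = 1 * (1 + 0.258064) = 1 * 1.258064 = 1.258064, which rounds to 1.2581.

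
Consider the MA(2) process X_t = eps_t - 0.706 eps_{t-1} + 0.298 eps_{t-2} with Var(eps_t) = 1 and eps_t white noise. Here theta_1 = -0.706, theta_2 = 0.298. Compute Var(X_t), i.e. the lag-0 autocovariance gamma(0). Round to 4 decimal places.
\gamma(0) = 1.5872

For an MA(q) process X_t = eps_t + sum_i theta_i eps_{t-i} with
Var(eps_t) = sigma^2, the variance is
  gamma(0) = sigma^2 * (1 + sum_i theta_i^2).
  sum_i theta_i^2 = (-0.706)^2 + (0.298)^2 = 0.498436 + 0.088804 = 0.58724.
  gamma(0) = 1 * (1 + 0.58724) = 1 * 1.58724 = 1.58724, which rounds to 1.5872.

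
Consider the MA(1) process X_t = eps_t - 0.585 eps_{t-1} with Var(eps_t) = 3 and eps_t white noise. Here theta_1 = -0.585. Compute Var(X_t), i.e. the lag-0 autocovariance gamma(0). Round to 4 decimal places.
\gamma(0) = 4.0267

For an MA(q) process X_t = eps_t + sum_i theta_i eps_{t-i} with
Var(eps_t) = sigma^2, the variance is
  gamma(0) = sigma^2 * (1 + sum_i theta_i^2).
  sum_i theta_i^2 = (-0.585)^2 = 0.342225.
  gamma(0) = 3 * (1 + 0.342225) = 3 * 1.342225 = 4.026675, which rounds to 4.0267.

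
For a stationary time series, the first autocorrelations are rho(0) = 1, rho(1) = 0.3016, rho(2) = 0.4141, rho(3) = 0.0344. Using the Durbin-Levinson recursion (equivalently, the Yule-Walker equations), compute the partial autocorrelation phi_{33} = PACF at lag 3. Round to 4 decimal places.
\phi_{33} = -0.1930

The PACF at lag k is phi_{kk}, the last component of the solution
to the Yule-Walker system G_k phi = r_k where
  (G_k)_{ij} = rho(|i - j|), (r_k)_i = rho(i), i,j = 1..k.
Equivalently, Durbin-Levinson gives phi_{kk} iteratively:
  phi_{11} = rho(1)
  phi_{kk} = [rho(k) - sum_{j=1..k-1} phi_{k-1,j} rho(k-j)]
            / [1 - sum_{j=1..k-1} phi_{k-1,j} rho(j)],
  phi_{k,j} = phi_{k-1,j} - phi_{kk} phi_{k-1,k-j},  j = 1..k-1.
Step k = 1:
  phi_11 = rho(1) = 0.3016.
Step k = 2:
  phi_22 = [rho(2) - phi_11 rho(1)] / [1 - phi_11 rho(1)] = [0.4141 - (0.3016)(0.3016)] / [1 - (0.3016)(0.3016)]
         = 0.32313744 / 0.90903744 = 0.355472.
  Update: phi_21 = phi_11 - phi_22 phi_11 = 0.3016 - (0.355472)(0.3016) = 0.19439.
Step k = 3:
  phi_33 = [rho(3) - phi_21 rho(2) - phi_22 rho(1)] / [1 - phi_21 rho(1) - phi_22 rho(2)]
    numerator   = 0.0344 - (0.19439)(0.4141) - (0.355472)(0.3016) = -0.15330712
    denominator = 1 - (0.19439)(0.3016) - (0.355472)(0.4141) = 0.7941711
  phi_33 = -0.15330712 / 0.7941711 = -0.193.
Therefore phi_{33} = -0.1930.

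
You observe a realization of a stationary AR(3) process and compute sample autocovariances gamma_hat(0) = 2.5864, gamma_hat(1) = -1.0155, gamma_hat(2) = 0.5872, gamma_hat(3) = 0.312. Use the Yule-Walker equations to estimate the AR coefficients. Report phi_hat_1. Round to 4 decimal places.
\hat\phi_{1} = -0.3830

The Yule-Walker equations for an AR(p) process read, in matrix form,
  Gamma_p phi = r_p,   with   (Gamma_p)_{ij} = gamma(|i - j|),
                       (r_p)_i = gamma(i),   i,j = 1..p.
Substitute the sample gammas (Toeplitz matrix and right-hand side of size 3):
  Gamma_p = [[2.5864, -1.0155, 0.5872], [-1.0155, 2.5864, -1.0155], [0.5872, -1.0155, 2.5864]]
  r_p     = [-1.0155, 0.5872, 0.312]
Written out (R1..R3):
  (R1) 2.5864 phi_1 - 1.0155 phi_2 + 0.5872 phi_3 = -1.0155
  (R2) -1.0155 phi_1 + 2.5864 phi_2 - 1.0155 phi_3 = 0.5872
  (R3) 0.5872 phi_1 - 1.0155 phi_2 + 2.5864 phi_3 = 0.312
Gaussian elimination:
  R2 <- R2 - (-1.0155/2.5864) R1 = R2 - (-0.392631) R1:  2.187684 phi_2 - 0.784947 phi_3 = 0.188484
  R3 <- R3 - (0.5872/2.5864) R1 = R3 - (0.227034) R1:  -0.784947 phi_2 + 2.453086 phi_3 = 0.542553
  R3 <- R3 - (-0.784947/2.187684) R2 = R3 - (-0.358803) R2:  2.171444 phi_3 = 0.610181
Back-substitution:
  phi_hat_3 = 0.610181 / 2.171444 = 0.281002
  phi_hat_2 = (0.188484 - (-0.784947)(0.281002)) / 2.187684 = 0.186981
  phi_hat_1 = (-1.0155 - (-1.0155)(0.186981) - (0.5872)(0.281002)) / 2.5864 = -0.383013
So phi_hat = [-0.3830, 0.1870, 0.2810].
Therefore phi_hat_1 = -0.3830.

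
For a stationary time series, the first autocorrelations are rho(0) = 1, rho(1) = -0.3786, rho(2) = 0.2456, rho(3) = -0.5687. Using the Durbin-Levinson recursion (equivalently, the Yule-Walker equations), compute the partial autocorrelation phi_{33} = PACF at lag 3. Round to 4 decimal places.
\phi_{33} = -0.5230

The PACF at lag k is phi_{kk}, the last component of the solution
to the Yule-Walker system G_k phi = r_k where
  (G_k)_{ij} = rho(|i - j|), (r_k)_i = rho(i), i,j = 1..k.
Equivalently, Durbin-Levinson gives phi_{kk} iteratively:
  phi_{11} = rho(1)
  phi_{kk} = [rho(k) - sum_{j=1..k-1} phi_{k-1,j} rho(k-j)]
            / [1 - sum_{j=1..k-1} phi_{k-1,j} rho(j)],
  phi_{k,j} = phi_{k-1,j} - phi_{kk} phi_{k-1,k-j},  j = 1..k-1.
Step k = 1:
  phi_11 = rho(1) = -0.3786.
Step k = 2:
  phi_22 = [rho(2) - phi_11 rho(1)] / [1 - phi_11 rho(1)] = [0.2456 - (-0.3786)(-0.3786)] / [1 - (-0.3786)(-0.3786)]
         = 0.10226204 / 0.85666204 = 0.119373.
  Update: phi_21 = phi_11 - phi_22 phi_11 = -0.3786 - (0.119373)(-0.3786) = -0.333406.
Step k = 3:
  phi_33 = [rho(3) - phi_21 rho(2) - phi_22 rho(1)] / [1 - phi_21 rho(1) - phi_22 rho(2)]
    numerator   = -0.5687 - (-0.333406)(0.2456) - (0.119373)(-0.3786) = -0.44162111
    denominator = 1 - (-0.333406)(-0.3786) - (0.119373)(0.2456) = 0.84445475
  phi_33 = -0.44162111 / 0.84445475 = -0.523.
Therefore phi_{33} = -0.5230.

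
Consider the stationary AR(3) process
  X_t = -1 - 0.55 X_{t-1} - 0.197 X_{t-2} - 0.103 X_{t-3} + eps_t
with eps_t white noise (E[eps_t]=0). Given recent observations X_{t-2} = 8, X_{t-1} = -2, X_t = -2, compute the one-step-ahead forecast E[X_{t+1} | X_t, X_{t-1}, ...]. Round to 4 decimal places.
E[X_{t+1} \mid \mathcal F_t] = -0.3300

For an AR(p) model X_t = c + sum_i phi_i X_{t-i} + eps_t, the
one-step-ahead conditional mean is
  E[X_{t+1} | X_t, ...] = c + sum_i phi_i X_{t+1-i}.
Substitute known values:
  E[X_{t+1} | ...] = -1 + (-0.55) * (-2) + (-0.197) * (-2) + (-0.103) * (8)
                   = -0.3300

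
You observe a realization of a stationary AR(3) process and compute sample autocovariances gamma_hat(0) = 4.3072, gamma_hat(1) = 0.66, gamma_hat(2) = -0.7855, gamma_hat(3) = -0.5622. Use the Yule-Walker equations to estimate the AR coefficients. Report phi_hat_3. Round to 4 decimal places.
\hat\phi_{3} = -0.0690

The Yule-Walker equations for an AR(p) process read, in matrix form,
  Gamma_p phi = r_p,   with   (Gamma_p)_{ij} = gamma(|i - j|),
                       (r_p)_i = gamma(i),   i,j = 1..p.
Substitute the sample gammas (Toeplitz matrix and right-hand side of size 3):
  Gamma_p = [[4.3072, 0.66, -0.7855], [0.66, 4.3072, 0.66], [-0.7855, 0.66, 4.3072]]
  r_p     = [0.66, -0.7855, -0.5622]
Written out (R1..R3):
  (R1) 4.3072 phi_1 + 0.66 phi_2 - 0.7855 phi_3 = 0.66
  (R2) 0.66 phi_1 + 4.3072 phi_2 + 0.66 phi_3 = -0.7855
  (R3) -0.7855 phi_1 + 0.66 phi_2 + 4.3072 phi_3 = -0.5622
Gaussian elimination:
  R2 <- R2 - (0.66/4.3072) R1 = R2 - (0.153232) R1:  4.206067 phi_2 + 0.780364 phi_3 = -0.886633
  R3 <- R3 - (-0.7855/4.3072) R1 = R3 - (-0.182369) R1:  0.780364 phi_2 + 4.163949 phi_3 = -0.441836
  R3 <- R3 - (0.780364/4.206067) R2 = R3 - (0.185533) R2:  4.019166 phi_3 = -0.277337
Back-substitution:
  phi_hat_3 = -0.277337 / 4.019166 = -0.069004
  phi_hat_2 = (-0.886633 - (0.780364)(-0.069004)) / 4.206067 = -0.197996
  phi_hat_1 = (0.66 - (0.66)(-0.197996) - (-0.7855)(-0.069004)) / 4.3072 = 0.170987
So phi_hat = [0.1710, -0.1980, -0.0690].
Therefore phi_hat_3 = -0.0690.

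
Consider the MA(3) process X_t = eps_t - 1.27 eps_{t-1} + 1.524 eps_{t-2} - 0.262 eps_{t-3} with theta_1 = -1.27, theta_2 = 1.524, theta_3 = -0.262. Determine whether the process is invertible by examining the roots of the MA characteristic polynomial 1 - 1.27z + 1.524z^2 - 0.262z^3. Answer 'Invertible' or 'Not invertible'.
\text{Not invertible}

The MA(q) characteristic polynomial is P(z) = 1 - 1.27z + 1.524z^2 - 0.262z^3.
Invertibility requires all roots to lie outside the unit circle, i.e. |z| > 1 for every root.
Degree 3: look for a simple real root z0 first, then factor out (1 - z/z0) and solve the remaining quadratic.
Testing z0 = 5: P(5) = 1 + (-1.27)(5) + (1.524)(5)^2 + (-0.262)(5)^3
  = 1 + (-6.35) + (38.1) + (-32.75) = 0.  So z_0 = 5 is a root, |z_0| = 5.
Divide out the factor (1 - 0.2 z) = (1 - z/z0) (since 1/z0 = 0.2):
  P(z) = (1 - 0.2 z)(1 + (-1.07) z + (1.31) z^2)
  [check: z-coef -1.07 - (0.2) = -1.27; z^2-coef 1.31 - (0.2)(-1.07) = 1.524; z^3-coef -(0.2)(1.31) = -0.262.]
Remaining roots from the quadratic factor 1 + (-1.07) z + (1.31) z^2:
  Set 1 + (-1.07) z + (1.31) z^2 = 0, i.e. a z^2 + b z + c = 0 with a = 1.31, b = -1.07, c = 1.
  Discriminant D = b^2 - 4ac = (-1.07)^2 - 4*(1.31)*1 = 1.1449 - (5.24) = -4.0951.
  D < 0, so the roots are the complex-conjugate pair z = (-b +/- i sqrt(-D)) / (2a) = 0.4084 +/- 0.7724i.
  For a conjugate pair |z|^2 = z * conj(z) = (product of roots) = c/a = 1/(1.31) = 0.763359, so |z| = sqrt(0.763359) = 0.8737 for both roots.
Moduli of all roots: 5.0000, 0.8737, 0.8737.
All moduli strictly greater than 1? No.
Verdict: Not invertible.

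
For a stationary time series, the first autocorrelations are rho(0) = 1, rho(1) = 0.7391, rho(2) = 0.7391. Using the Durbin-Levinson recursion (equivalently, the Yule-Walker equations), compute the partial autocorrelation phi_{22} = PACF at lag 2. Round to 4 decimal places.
\phi_{22} = 0.4250

The PACF at lag k is phi_{kk}, the last component of the solution
to the Yule-Walker system G_k phi = r_k where
  (G_k)_{ij} = rho(|i - j|), (r_k)_i = rho(i), i,j = 1..k.
Equivalently, Durbin-Levinson gives phi_{kk} iteratively:
  phi_{11} = rho(1)
  phi_{kk} = [rho(k) - sum_{j=1..k-1} phi_{k-1,j} rho(k-j)]
            / [1 - sum_{j=1..k-1} phi_{k-1,j} rho(j)],
  phi_{k,j} = phi_{k-1,j} - phi_{kk} phi_{k-1,k-j},  j = 1..k-1.
Step k = 1:
  phi_11 = rho(1) = 0.7391.
Step k = 2:
  phi_22 = [rho(2) - phi_11 rho(1)] / [1 - phi_11 rho(1)] = [0.7391 - (0.7391)(0.7391)] / [1 - (0.7391)(0.7391)]
         = 0.19283119 / 0.45373119 = 0.425.
Therefore phi_{22} = 0.4250.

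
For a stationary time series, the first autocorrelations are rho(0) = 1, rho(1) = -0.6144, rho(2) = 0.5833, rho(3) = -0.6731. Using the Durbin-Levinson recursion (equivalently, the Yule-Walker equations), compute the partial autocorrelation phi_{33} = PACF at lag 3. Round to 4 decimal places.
\phi_{33} = -0.4149

The PACF at lag k is phi_{kk}, the last component of the solution
to the Yule-Walker system G_k phi = r_k where
  (G_k)_{ij} = rho(|i - j|), (r_k)_i = rho(i), i,j = 1..k.
Equivalently, Durbin-Levinson gives phi_{kk} iteratively:
  phi_{11} = rho(1)
  phi_{kk} = [rho(k) - sum_{j=1..k-1} phi_{k-1,j} rho(k-j)]
            / [1 - sum_{j=1..k-1} phi_{k-1,j} rho(j)],
  phi_{k,j} = phi_{k-1,j} - phi_{kk} phi_{k-1,k-j},  j = 1..k-1.
Step k = 1:
  phi_11 = rho(1) = -0.6144.
Step k = 2:
  phi_22 = [rho(2) - phi_11 rho(1)] / [1 - phi_11 rho(1)] = [0.5833 - (-0.6144)(-0.6144)] / [1 - (-0.6144)(-0.6144)]
         = 0.20581264 / 0.62251264 = 0.330616.
  Update: phi_21 = phi_11 - phi_22 phi_11 = -0.6144 - (0.330616)(-0.6144) = -0.41127.
Step k = 3:
  phi_33 = [rho(3) - phi_21 rho(2) - phi_22 rho(1)] / [1 - phi_21 rho(1) - phi_22 rho(2)]
    numerator   = -0.6731 - (-0.41127)(0.5833) - (0.330616)(-0.6144) = -0.23007601
    denominator = 1 - (-0.41127)(-0.6144) - (0.330616)(0.5833) = 0.55446769
  phi_33 = -0.23007601 / 0.55446769 = -0.4149.
Therefore phi_{33} = -0.4149.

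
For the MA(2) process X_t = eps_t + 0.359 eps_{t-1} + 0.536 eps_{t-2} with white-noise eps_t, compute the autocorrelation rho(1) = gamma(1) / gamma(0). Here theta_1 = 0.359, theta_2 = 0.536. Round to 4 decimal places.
\rho(1) = 0.3894

For an MA(q) process with theta_0 = 1, the autocovariance is
  gamma(k) = sigma^2 * sum_{i=0..q-k} theta_i * theta_{i+k},
and rho(k) = gamma(k) / gamma(0). Sigma^2 cancels.
  numerator   = (1)*(0.359) + (0.359)*(0.536) = 0.551424.
  denominator = (1)^2 + (0.359)^2 + (0.536)^2 = 1.416177.
  rho(1) = 0.551424 / 1.416177 = 0.3894.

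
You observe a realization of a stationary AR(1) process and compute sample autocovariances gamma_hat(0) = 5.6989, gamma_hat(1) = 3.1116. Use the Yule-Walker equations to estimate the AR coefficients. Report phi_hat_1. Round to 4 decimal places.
\hat\phi_{1} = 0.5460

The Yule-Walker equations for an AR(p) process read, in matrix form,
  Gamma_p phi = r_p,   with   (Gamma_p)_{ij} = gamma(|i - j|),
                       (r_p)_i = gamma(i),   i,j = 1..p.
Substitute the sample gammas (Toeplitz matrix and right-hand side of size 1):
  Gamma_p = [[5.6989]]
  r_p     = [3.1116]
With p = 1 this is the single equation gamma(0) phi_1 = gamma(1):
  phi_hat_1 = gamma(1) / gamma(0) = 3.1116 / 5.6989 = 0.5460.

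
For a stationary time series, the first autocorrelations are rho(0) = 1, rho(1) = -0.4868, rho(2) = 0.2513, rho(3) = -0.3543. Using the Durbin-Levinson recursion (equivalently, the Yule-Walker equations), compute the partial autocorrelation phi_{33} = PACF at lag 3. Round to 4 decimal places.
\phi_{33} = -0.2951

The PACF at lag k is phi_{kk}, the last component of the solution
to the Yule-Walker system G_k phi = r_k where
  (G_k)_{ij} = rho(|i - j|), (r_k)_i = rho(i), i,j = 1..k.
Equivalently, Durbin-Levinson gives phi_{kk} iteratively:
  phi_{11} = rho(1)
  phi_{kk} = [rho(k) - sum_{j=1..k-1} phi_{k-1,j} rho(k-j)]
            / [1 - sum_{j=1..k-1} phi_{k-1,j} rho(j)],
  phi_{k,j} = phi_{k-1,j} - phi_{kk} phi_{k-1,k-j},  j = 1..k-1.
Step k = 1:
  phi_11 = rho(1) = -0.4868.
Step k = 2:
  phi_22 = [rho(2) - phi_11 rho(1)] / [1 - phi_11 rho(1)] = [0.2513 - (-0.4868)(-0.4868)] / [1 - (-0.4868)(-0.4868)]
         = 0.01432576 / 0.76302576 = 0.018775.
  Update: phi_21 = phi_11 - phi_22 phi_11 = -0.4868 - (0.018775)(-0.4868) = -0.47766.
Step k = 3:
  phi_33 = [rho(3) - phi_21 rho(2) - phi_22 rho(1)] / [1 - phi_21 rho(1) - phi_22 rho(2)]
    numerator   = -0.3543 - (-0.47766)(0.2513) - (0.018775)(-0.4868) = -0.22512431
    denominator = 1 - (-0.47766)(-0.4868) - (0.018775)(0.2513) = 0.76275679
  phi_33 = -0.22512431 / 0.76275679 = -0.2951.
Therefore phi_{33} = -0.2951.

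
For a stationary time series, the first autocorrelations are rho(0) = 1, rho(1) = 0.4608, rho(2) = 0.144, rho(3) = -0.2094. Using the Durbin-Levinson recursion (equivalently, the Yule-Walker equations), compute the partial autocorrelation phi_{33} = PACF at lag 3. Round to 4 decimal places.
\phi_{33} = -0.3090

The PACF at lag k is phi_{kk}, the last component of the solution
to the Yule-Walker system G_k phi = r_k where
  (G_k)_{ij} = rho(|i - j|), (r_k)_i = rho(i), i,j = 1..k.
Equivalently, Durbin-Levinson gives phi_{kk} iteratively:
  phi_{11} = rho(1)
  phi_{kk} = [rho(k) - sum_{j=1..k-1} phi_{k-1,j} rho(k-j)]
            / [1 - sum_{j=1..k-1} phi_{k-1,j} rho(j)],
  phi_{k,j} = phi_{k-1,j} - phi_{kk} phi_{k-1,k-j},  j = 1..k-1.
Step k = 1:
  phi_11 = rho(1) = 0.4608.
Step k = 2:
  phi_22 = [rho(2) - phi_11 rho(1)] / [1 - phi_11 rho(1)] = [0.144 - (0.4608)(0.4608)] / [1 - (0.4608)(0.4608)]
         = -0.06833664 / 0.78766336 = -0.086759.
  Update: phi_21 = phi_11 - phi_22 phi_11 = 0.4608 - (-0.086759)(0.4608) = 0.500778.
Step k = 3:
  phi_33 = [rho(3) - phi_21 rho(2) - phi_22 rho(1)] / [1 - phi_21 rho(1) - phi_22 rho(2)]
    numerator   = -0.2094 - (0.500778)(0.144) - (-0.086759)(0.4608) = -0.24153369
    denominator = 1 - (0.500778)(0.4608) - (-0.086759)(0.144) = 0.78173456
  phi_33 = -0.24153369 / 0.78173456 = -0.309.
Therefore phi_{33} = -0.3090.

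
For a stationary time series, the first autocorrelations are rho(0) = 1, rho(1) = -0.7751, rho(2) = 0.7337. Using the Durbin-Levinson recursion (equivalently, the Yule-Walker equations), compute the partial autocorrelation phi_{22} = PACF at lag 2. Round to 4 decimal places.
\phi_{22} = 0.3329

The PACF at lag k is phi_{kk}, the last component of the solution
to the Yule-Walker system G_k phi = r_k where
  (G_k)_{ij} = rho(|i - j|), (r_k)_i = rho(i), i,j = 1..k.
Equivalently, Durbin-Levinson gives phi_{kk} iteratively:
  phi_{11} = rho(1)
  phi_{kk} = [rho(k) - sum_{j=1..k-1} phi_{k-1,j} rho(k-j)]
            / [1 - sum_{j=1..k-1} phi_{k-1,j} rho(j)],
  phi_{k,j} = phi_{k-1,j} - phi_{kk} phi_{k-1,k-j},  j = 1..k-1.
Step k = 1:
  phi_11 = rho(1) = -0.7751.
Step k = 2:
  phi_22 = [rho(2) - phi_11 rho(1)] / [1 - phi_11 rho(1)] = [0.7337 - (-0.7751)(-0.7751)] / [1 - (-0.7751)(-0.7751)]
         = 0.13291999 / 0.39921999 = 0.3329.
Therefore phi_{22} = 0.3329.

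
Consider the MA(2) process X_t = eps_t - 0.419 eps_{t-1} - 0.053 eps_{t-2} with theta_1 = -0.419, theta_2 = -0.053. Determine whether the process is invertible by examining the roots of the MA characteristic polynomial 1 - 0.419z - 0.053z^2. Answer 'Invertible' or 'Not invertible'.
\text{Invertible}

The MA(q) characteristic polynomial is P(z) = 1 - 0.419z - 0.053z^2.
Invertibility requires all roots to lie outside the unit circle, i.e. |z| > 1 for every root.
Set 1 + (-0.419) z + (-0.053) z^2 = 0, i.e. a z^2 + b z + c = 0 with a = -0.053, b = -0.419, c = 1.
Discriminant D = b^2 - 4ac = (-0.419)^2 - 4*(-0.053)*1 = 0.175561 - (-0.212) = 0.387561.
D >= 0, so the roots are real: z = (-b +/- sqrt(D)) / (2a) = (0.419 +/- 0.622544) / (-0.106).
  z_1 = (0.419 + 0.622544) / (-0.106) = -9.8259,   |z_1| = 9.8259.
  z_2 = (0.419 - 0.622544) / (-0.106) = 1.9202,   |z_2| = 1.9202.
Moduli of all roots: 9.8259, 1.9202.
All moduli strictly greater than 1? Yes.
Verdict: Invertible.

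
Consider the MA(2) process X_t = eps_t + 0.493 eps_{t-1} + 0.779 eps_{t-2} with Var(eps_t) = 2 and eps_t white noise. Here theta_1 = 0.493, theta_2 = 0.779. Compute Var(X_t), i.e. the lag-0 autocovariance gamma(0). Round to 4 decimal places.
\gamma(0) = 3.6998

For an MA(q) process X_t = eps_t + sum_i theta_i eps_{t-i} with
Var(eps_t) = sigma^2, the variance is
  gamma(0) = sigma^2 * (1 + sum_i theta_i^2).
  sum_i theta_i^2 = (0.493)^2 + (0.779)^2 = 0.243049 + 0.606841 = 0.84989.
  gamma(0) = 2 * (1 + 0.84989) = 2 * 1.84989 = 3.69978, which rounds to 3.6998.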